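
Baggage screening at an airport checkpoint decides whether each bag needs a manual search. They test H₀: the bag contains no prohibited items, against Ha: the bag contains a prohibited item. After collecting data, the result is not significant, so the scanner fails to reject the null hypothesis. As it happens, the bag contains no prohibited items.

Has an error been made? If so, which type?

The test retained a true H₀ — the decision matches the true state.

No error — this is a correct decision.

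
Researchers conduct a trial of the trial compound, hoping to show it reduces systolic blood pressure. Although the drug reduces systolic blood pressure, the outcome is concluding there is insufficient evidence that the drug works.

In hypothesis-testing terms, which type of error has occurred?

The null hypothesis here is that the drug has no effect on systolic blood pressure.
'Concluding there is insufficient evidence that the drug works' corresponds to failing to reject H₀.
H₀ was not rejected but H₀ is false — a Type II error (false negative).

Type II error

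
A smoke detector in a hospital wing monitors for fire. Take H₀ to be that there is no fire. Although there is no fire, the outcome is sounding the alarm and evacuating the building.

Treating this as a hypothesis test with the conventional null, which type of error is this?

Type I error

'Sounding the alarm and evacuating the building' corresponds to rejecting H₀.
H₀ was rejected but H₀ is true — a Type I error (false positive).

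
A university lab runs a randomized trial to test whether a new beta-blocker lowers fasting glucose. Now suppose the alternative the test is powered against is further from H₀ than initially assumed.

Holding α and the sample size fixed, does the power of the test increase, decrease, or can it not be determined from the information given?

A larger true effect moves the Ha sampling distribution further from the H₀ critical value, making rejection more likely when Ha is true.
Since power = 1 − β and β decreases, power increases.

It increases.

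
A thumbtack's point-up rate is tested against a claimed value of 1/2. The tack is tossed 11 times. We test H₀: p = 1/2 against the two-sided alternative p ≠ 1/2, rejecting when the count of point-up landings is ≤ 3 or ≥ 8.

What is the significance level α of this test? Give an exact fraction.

29/128

The significance level is the null-hypothesis probability of the rejection region {≤3} ∪ {≥8}.
The two tails are symmetric, so α = 2·(1 + 11 + 55 + 165)/2^11 = 464/2048 = 29/128.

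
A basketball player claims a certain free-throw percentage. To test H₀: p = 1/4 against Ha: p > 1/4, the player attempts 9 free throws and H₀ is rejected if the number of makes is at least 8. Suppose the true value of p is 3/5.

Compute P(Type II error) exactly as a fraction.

1815344/1953125

A Type II error is failing to reject when Ha holds: with p = 3/5, β = P(X ≤ 7).
Adding the binomial probabilities P(X=0)+…+P(X=7) at p = 3/5 gives 1815344/1953125.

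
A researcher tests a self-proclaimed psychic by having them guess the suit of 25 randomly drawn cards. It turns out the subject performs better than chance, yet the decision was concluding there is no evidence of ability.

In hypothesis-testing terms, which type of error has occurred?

Type II error

The null hypothesis here is that the subject is guessing at random (p = 1/4).
'Concluding there is no evidence of ability' corresponds to failing to reject H₀.
H₀ was not rejected but H₀ is false — a Type II error (false negative).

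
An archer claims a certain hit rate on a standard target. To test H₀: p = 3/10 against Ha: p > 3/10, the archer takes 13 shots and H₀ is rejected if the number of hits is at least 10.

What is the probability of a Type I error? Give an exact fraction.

651960009/1000000000000

α = P(reject H₀ | H₀ true) = P(S ≥ 10 | p = 3/10), with S ~ Binomial(13, 3/10).
Adding the binomial terms for j = 10 through 13 with p = 3/10 yields 651960009/1000000000000.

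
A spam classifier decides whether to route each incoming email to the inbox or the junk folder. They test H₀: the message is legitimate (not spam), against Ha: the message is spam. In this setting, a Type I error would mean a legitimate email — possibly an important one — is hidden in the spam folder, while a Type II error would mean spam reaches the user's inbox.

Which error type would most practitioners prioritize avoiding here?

The Type I consequence (a legitimate email — possibly an important one — is hidden in the spam folder) is more severe than the Type II consequence (spam reaches the user's inbox).

Type I error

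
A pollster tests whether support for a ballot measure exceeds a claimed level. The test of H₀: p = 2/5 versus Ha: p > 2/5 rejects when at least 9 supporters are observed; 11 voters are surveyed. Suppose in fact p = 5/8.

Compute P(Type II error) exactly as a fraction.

7252043967/8589934592

A Type II error is failing to reject when Ha holds: with p = 5/8, β = P(Y ≤ 8).
Summing C(11,j)·(5/8)^j·(3/8)^{11-j} for j = 0..8 gives 7252043967/8589934592.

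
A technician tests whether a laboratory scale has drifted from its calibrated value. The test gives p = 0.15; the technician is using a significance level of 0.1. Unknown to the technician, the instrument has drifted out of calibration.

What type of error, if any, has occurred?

The conventional null hypothesis is that the instrument is correctly calibrated.
Since p = 0.15 ≥ α = 0.1, H₀ is not rejected.
H₀ is false (actually the instrument has drifted out of calibration).
Failing to reject a false H₀ is a Type II error.

Type II error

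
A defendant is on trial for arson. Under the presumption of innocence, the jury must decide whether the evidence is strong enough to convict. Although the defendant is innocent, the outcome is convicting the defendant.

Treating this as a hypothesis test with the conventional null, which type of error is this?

The null hypothesis here is that the defendant is innocent.
'Convicting the defendant' corresponds to rejecting H₀.
H₀ was rejected but H₀ is true — a Type I error (false positive).

Type I error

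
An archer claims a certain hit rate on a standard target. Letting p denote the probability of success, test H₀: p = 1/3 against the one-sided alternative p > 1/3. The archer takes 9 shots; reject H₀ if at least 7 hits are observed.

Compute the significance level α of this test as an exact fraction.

163/19683

α = P(reject H₀ | H₀ true) = P(X ≥ 7 | p = 1/3), with X ~ Binomial(9, 1/3).
Summing C(9,j)(1/3)^j(2/3)^{9−j} for j = 7,…,9 gives 163/19683.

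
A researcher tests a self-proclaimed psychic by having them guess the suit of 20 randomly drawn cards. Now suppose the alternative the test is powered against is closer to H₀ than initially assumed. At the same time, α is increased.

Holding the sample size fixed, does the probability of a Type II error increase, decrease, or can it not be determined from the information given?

The first change alone would make β increase; the second alone would make β decrease. Which effect dominates depends on the magnitudes, which are not given.

Cannot be determined from the information given.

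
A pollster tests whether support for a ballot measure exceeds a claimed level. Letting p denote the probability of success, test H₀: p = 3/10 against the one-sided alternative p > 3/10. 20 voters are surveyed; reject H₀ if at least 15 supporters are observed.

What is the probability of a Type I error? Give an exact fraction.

The Type I error probability is α = P(X ≥ 15) computed under H₀, where X ~ Binomial(20, 3/10).
Summing C(20,j)(3/10)^j(7/10)^{20−j} for j = 15,…,20 gives 1073500548839793/25000000000000000000.

1073500548839793/25000000000000000000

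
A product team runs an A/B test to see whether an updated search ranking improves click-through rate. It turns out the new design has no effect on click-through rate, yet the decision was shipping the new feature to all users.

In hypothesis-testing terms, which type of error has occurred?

The null hypothesis here is that the new design has no effect on click-through rate.
'Shipping the new feature to all users' corresponds to rejecting H₀.
H₀ was rejected but H₀ is true — a Type I error (false positive).

Type I error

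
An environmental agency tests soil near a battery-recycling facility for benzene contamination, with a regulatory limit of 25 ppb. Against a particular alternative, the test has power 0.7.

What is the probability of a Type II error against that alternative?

0.3

Power = 1 − β, so β = 1 − 0.7 = 0.3.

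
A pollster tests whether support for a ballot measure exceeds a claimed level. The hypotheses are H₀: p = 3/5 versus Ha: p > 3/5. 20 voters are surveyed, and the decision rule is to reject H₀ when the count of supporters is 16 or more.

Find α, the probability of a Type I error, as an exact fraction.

The Type I error probability is α = P(S ≥ 16) computed under H₀, where S ~ Binomial(20, 3/5).
Adding the binomial terms for j = 16 through 20 with p = 3/5 yields 4859156913201/95367431640625.

4859156913201/95367431640625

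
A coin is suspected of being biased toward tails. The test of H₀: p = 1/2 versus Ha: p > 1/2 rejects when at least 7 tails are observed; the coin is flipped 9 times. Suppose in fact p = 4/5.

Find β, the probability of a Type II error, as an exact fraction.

A Type II error is failing to reject when Ha holds: with p = 4/5, β = P(Y ≤ 6).
Adding the binomial probabilities P(Y=0)+…+P(Y=6) at p = 4/5 gives 511333/1953125.

511333/1953125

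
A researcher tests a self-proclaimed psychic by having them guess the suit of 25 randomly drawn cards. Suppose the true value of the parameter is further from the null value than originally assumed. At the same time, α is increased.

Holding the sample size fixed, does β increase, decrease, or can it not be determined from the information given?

It decreases.

The further the true parameter sits from the null value, the more of the Ha sampling distribution falls in the rejection region. With a larger α the critical value moves toward the center, so more of the Ha sampling distribution lies in the rejection region. Both changes push β in the same direction.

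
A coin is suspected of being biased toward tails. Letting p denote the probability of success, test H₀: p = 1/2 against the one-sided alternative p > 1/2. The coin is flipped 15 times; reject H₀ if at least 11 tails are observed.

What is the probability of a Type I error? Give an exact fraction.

1941/32768

The Type I error probability is α = P(K ≥ 11) computed under H₀, where K ~ Binomial(15, 1/2).
Summing the upper tail: (1365 + 455 + 105 + 15 + 1) / 2^15 = 1941/32768.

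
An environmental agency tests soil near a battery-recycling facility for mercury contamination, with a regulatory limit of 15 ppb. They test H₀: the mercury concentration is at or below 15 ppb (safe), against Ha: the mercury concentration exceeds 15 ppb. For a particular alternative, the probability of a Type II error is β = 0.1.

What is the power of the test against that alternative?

0.9

Power = 1 − β = 1 − 0.1 = 0.9.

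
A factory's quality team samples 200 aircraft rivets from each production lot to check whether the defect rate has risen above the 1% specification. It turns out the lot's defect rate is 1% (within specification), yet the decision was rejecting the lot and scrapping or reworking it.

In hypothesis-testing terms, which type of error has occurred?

The null hypothesis here is that the lot's defect rate is 1% (within specification).
'Rejecting the lot and scrapping or reworking it' corresponds to rejecting H₀.
H₀ was rejected but H₀ is true — a Type I error (false positive).

Type I error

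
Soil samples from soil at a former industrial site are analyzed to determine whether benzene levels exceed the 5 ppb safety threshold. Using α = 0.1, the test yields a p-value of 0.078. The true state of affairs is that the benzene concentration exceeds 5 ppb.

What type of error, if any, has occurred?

Neither — the decision is correct.

The conventional null hypothesis is that the benzene concentration is at or below 5 ppb (safe).
Since p = 0.078 < α = 0.1, H₀ is rejected.
H₀ is false (actually the benzene concentration exceeds 5 ppb).
The decision matches the true state — no error.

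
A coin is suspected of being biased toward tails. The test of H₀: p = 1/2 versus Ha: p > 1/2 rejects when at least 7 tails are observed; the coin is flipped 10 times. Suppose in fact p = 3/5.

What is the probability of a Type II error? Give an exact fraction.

6032416/9765625

A Type II error is failing to reject when Ha holds: with p = 3/5, β = P(Y ≤ 6).
Adding the binomial probabilities P(Y=0)+…+P(Y=6) at p = 3/5 gives 6032416/9765625.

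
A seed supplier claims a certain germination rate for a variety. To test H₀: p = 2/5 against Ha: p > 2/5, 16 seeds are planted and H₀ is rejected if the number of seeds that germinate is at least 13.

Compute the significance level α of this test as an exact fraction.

α = P(reject H₀ | H₀ true) = P(X ≥ 13 | p = 2/5), with X ~ Binomial(16, 2/5).
Adding the binomial terms for j = 13 through 16 with p = 2/5 yields 28639232/30517578125.

28639232/30517578125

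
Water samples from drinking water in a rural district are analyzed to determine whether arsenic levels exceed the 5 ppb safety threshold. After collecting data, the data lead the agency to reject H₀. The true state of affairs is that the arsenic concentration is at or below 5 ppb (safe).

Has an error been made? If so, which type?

The conventional null hypothesis here is that the arsenic concentration is at or below 5 ppb (safe).
H₀ was rejected, but H₀ is actually true.
Rejecting a true null hypothesis is a Type I error (false positive).

Type I error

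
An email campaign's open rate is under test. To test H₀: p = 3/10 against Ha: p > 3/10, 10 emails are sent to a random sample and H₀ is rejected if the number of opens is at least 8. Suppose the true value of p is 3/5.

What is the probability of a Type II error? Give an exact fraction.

A Type II error is failing to reject when Ha holds: with p = 3/5, β = P(S ≤ 7).
Equivalently, β = 1 − P(S ≥ 8) = 8131936/9765625.

8131936/9765625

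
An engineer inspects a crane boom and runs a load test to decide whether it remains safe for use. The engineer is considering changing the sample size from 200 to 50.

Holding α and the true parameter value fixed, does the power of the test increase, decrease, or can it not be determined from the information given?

With less data the test statistic is noisier; under Ha, more outcomes land inside the acceptance region.
Since power = 1 − β and β increases, power decreases.

It decreases.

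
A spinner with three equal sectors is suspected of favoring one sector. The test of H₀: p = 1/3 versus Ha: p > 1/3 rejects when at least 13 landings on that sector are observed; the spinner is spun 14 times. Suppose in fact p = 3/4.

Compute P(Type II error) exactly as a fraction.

241331965/268435456

Under the alternative p = 3/4, S ~ Binomial(14, 3/4); β is the probability the test does not reject, P(S < 13).
Summing C(14,j)·(3/4)^j·(1/4)^{14-j} for j = 0..12 gives 241331965/268435456.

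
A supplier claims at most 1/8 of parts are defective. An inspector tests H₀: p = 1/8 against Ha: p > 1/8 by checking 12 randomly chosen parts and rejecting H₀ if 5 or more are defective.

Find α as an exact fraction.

387766075/34359738368

The significance level is the probability, assuming p = 1/8, of seeing 5 or more defectives in 12 draws.
α = 1 − P(S ≤ 4) = 1 − 33971972293/34359738368 = 387766075/34359738368.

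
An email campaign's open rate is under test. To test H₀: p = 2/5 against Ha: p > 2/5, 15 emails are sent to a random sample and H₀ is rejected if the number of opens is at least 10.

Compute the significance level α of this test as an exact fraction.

1032510464/30517578125

Under H₀, X ~ Binomial(15, 2/5), and α = P(X ≥ 10).
Adding the binomial terms for j = 10 through 15 with p = 2/5 yields 1032510464/30517578125.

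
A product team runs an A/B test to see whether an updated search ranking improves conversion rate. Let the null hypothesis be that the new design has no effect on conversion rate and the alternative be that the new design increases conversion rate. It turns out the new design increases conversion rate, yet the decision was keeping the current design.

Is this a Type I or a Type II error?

Type II error

'Keeping the current design' corresponds to failing to reject H₀.
H₀ was not rejected but H₀ is false — a Type II error (false negative).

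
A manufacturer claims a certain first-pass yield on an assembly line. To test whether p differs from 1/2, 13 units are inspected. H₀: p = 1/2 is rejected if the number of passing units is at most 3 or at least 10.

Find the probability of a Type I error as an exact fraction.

189/2048

The significance level is the null-hypothesis probability of the rejection region {≤3} ∪ {≥10}.
Each tail has probability (1 + 13 + 78 + 286)/8192; doubling gives α = 756/8192 = 189/2048.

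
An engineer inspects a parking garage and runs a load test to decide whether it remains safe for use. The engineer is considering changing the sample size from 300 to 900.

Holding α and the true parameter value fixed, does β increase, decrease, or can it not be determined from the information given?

It decreases.

A larger sample reduces the standard error, pulling the sampling distribution under Ha further from the non-rejection region.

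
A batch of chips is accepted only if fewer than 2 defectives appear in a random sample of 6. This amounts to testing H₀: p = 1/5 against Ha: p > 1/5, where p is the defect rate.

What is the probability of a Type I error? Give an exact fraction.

1077/3125

α = P(reject H₀ | H₀ true) = P(Y ≥ 2 | p = 1/5), Y ~ Binomial(6, 1/5).
Via the complement, α = 1 − Σ_{j=0}^{1} C(6,j)(1/5)^j(4/5)^{6-j} = 1077/3125.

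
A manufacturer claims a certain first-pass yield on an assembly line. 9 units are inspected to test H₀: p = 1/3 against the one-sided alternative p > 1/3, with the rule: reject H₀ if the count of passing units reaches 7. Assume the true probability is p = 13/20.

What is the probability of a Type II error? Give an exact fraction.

β = P(fail to reject H₀ | Ha true) = P(S ≤ 6 | p = 13/20), S ~ Binomial(9, 13/20).
Summing C(9,j)·(13/20)^j·(7/20)^{9-j} for j = 0..6 gives 5301813769/8000000000.

5301813769/8000000000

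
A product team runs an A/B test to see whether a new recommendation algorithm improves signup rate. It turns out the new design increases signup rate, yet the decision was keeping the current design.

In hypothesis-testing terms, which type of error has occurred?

The null hypothesis here is that the new design has no effect on signup rate.
'Keeping the current design' corresponds to failing to reject H₀.
H₀ was not rejected but H₀ is false — a Type II error (false negative).

Type II error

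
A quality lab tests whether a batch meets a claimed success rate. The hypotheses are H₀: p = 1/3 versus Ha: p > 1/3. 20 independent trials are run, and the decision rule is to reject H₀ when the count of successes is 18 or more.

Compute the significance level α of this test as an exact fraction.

The Type I error probability is α = P(K ≥ 18) computed under H₀, where K ~ Binomial(20, 1/3).
Summing C(20,j)(1/3)^j(2/3)^{20−j} for j = 18,…,20 gives 89/387420489.

89/387420489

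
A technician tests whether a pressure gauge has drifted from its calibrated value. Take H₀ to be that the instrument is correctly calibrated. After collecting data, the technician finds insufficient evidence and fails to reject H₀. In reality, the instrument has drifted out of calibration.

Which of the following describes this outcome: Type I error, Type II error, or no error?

H₀ was not rejected, but H₀ is actually false.
Failing to reject a false null hypothesis is a Type II error (false negative).

Type II error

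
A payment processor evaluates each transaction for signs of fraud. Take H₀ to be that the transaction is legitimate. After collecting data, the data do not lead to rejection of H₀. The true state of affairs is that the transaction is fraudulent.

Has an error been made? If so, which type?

Type II error

H₀ was not rejected, but H₀ is actually false.
Failing to reject a false null hypothesis is a Type II error (false negative).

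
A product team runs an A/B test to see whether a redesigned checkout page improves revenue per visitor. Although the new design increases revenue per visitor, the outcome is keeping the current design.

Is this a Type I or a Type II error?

Type II error

The null hypothesis here is that the new design has no effect on revenue per visitor.
'Keeping the current design' corresponds to failing to reject H₀.
H₀ was not rejected but H₀ is false — a Type II error (false negative).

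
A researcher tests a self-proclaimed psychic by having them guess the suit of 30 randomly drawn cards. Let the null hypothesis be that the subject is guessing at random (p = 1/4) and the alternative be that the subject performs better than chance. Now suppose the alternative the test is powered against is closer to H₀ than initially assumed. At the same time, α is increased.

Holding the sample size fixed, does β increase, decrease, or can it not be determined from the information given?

Cannot be determined from the information given.

The first change alone would make β increase; the second alone would make β decrease. Which effect dominates depends on the magnitudes, which are not given.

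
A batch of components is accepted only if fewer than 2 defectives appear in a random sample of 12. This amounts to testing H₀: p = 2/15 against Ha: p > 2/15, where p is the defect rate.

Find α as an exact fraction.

63436403311256/129746337890625

The significance level is the probability, assuming p = 2/15, of seeing 2 or more defectives in 12 draws.
Via the complement, α = 1 − Σ_{j=0}^{1} C(12,j)(2/15)^j(13/15)^{12-j} = 63436403311256/129746337890625.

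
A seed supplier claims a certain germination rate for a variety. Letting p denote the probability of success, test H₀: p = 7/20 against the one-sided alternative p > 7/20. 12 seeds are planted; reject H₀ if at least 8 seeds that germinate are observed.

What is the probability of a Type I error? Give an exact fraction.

α = P(reject H₀ | H₀ true) = P(K ≥ 8 | p = 7/20), with K ~ Binomial(12, 7/20).
P(K ≥ 8) = Σ_{j=8}^{12} C(12,j)·(7/20)^j·(13/20)^{12-j} = 10447854386753/409600000000000.

10447854386753/409600000000000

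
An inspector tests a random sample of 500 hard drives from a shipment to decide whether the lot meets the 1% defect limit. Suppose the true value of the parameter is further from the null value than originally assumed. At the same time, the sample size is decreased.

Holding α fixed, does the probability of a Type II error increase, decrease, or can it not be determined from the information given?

Cannot be determined from the information given.

The first change alone would make β decrease; the second alone would make β increase. Which effect dominates depends on the magnitudes, which are not given.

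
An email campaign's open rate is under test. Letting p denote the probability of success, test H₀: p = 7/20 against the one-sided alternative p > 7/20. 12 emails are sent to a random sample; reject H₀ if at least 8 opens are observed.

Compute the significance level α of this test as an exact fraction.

The Type I error probability is α = P(Y ≥ 8) computed under H₀, where Y ~ Binomial(12, 7/20).
Summing C(12,j)(7/20)^j(13/20)^{12−j} for j = 8,…,12 gives 10447854386753/409600000000000.

10447854386753/409600000000000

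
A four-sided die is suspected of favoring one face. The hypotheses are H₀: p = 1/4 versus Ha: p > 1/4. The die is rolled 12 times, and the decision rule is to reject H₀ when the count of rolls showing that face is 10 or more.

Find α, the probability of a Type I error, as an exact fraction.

631/16777216

Under H₀, K ~ Binomial(12, 1/4), and α = P(K ≥ 10).
Adding the binomial terms for j = 10 through 12 with p = 1/4 yields 631/16777216.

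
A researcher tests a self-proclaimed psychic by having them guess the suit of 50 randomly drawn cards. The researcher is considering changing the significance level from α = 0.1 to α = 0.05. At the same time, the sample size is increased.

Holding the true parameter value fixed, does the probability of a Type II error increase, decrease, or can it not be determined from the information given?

The first change alone would make β increase; the second alone would make β decrease. Which effect dominates depends on the magnitudes, which are not given.

Cannot be determined from the information given.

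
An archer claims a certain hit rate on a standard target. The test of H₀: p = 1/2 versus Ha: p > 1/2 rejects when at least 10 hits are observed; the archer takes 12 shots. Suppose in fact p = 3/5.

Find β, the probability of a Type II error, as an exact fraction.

44753744/48828125

β = P(fail to reject H₀ | Ha true) = P(Y ≤ 9 | p = 3/5), Y ~ Binomial(12, 3/5).
Equivalently, β = 1 − P(Y ≥ 10) = 44753744/48828125.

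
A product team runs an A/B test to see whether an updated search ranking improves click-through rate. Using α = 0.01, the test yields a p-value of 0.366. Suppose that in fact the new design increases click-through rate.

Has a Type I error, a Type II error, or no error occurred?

Type II error

The conventional null hypothesis is that the new design has no effect on click-through rate.
Since p = 0.366 ≥ α = 0.01, H₀ is not rejected.
H₀ is false (actually the new design increases click-through rate).
Failing to reject a false H₀ is a Type II error.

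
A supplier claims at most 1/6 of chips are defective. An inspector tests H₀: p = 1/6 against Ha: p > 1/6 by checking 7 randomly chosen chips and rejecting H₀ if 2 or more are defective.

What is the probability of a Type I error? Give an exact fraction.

7703/23328

Under H₀, X ~ Binomial(7, 1/6); the Type I error rate is P(X ≥ 2).
Via the complement, α = 1 − Σ_{j=0}^{1} C(7,j)(1/6)^j(5/6)^{7-j} = 7703/23328.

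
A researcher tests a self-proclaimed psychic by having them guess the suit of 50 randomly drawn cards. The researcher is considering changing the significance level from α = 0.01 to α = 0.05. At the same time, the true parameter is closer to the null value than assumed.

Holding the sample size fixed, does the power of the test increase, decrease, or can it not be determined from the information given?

Cannot be determined from the information given.

The first change alone would make β decrease; the second alone would make β increase. Which effect dominates depends on the magnitudes, which are not given.
Since power = 1 − β, the effect on power is likewise indeterminate.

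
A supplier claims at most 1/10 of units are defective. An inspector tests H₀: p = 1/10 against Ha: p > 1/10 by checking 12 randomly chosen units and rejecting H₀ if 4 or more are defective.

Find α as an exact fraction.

The significance level is the probability, assuming p = 1/10, of seeing 4 or more defectives in 12 draws.
α = 1 − P(K ≤ 3) = 1 − 194872505967/200000000000 = 5127494033/200000000000.

5127494033/200000000000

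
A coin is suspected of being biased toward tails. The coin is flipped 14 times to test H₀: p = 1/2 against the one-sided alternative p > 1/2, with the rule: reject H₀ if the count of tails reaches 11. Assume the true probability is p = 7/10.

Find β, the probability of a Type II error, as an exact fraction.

Under the alternative p = 7/10, Y ~ Binomial(14, 7/10); β is the probability the test does not reject, P(Y < 11).
Summing C(14,j)·(7/10)^j·(3/10)^{14-j} for j = 0..10 gives 32241628521117/50000000000000.

32241628521117/50000000000000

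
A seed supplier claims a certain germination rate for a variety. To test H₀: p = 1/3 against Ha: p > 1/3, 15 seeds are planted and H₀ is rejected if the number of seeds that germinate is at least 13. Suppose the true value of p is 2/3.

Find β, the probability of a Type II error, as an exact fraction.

β = P(fail to reject H₀ | Ha true) = P(Y ≤ 12 | p = 2/3), Y ~ Binomial(15, 2/3).
Summing C(15,j)·(2/3)^j·(1/3)^{15-j} for j = 0..12 gives 13210219/14348907.

13210219/14348907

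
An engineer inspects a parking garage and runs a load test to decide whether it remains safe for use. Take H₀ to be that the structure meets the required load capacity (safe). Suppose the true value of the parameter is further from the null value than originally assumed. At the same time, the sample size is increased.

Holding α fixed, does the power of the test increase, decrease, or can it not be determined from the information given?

A bigger departure from H₀ is easier for the test to detect, so it fails to reject less often. A larger sample reduces the standard error, pulling the sampling distribution under Ha further from the non-rejection region. Both changes push β in the same direction.
Since power = 1 − β and β decreases, power increases.

It increases.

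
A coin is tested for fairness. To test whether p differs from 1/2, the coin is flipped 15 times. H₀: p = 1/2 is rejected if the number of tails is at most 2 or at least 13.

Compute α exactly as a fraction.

121/16384

The significance level is the null-hypothesis probability of the rejection region {≤2} ∪ {≥13}.
The two tails are symmetric, so α = 2·(1 + 15 + 105)/2^15 = 242/32768 = 121/16384.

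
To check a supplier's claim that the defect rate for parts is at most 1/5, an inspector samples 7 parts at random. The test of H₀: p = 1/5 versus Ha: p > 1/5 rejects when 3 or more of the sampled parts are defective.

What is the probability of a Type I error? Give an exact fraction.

2313/15625

Under H₀, K ~ Binomial(7, 1/5); the Type I error rate is P(K ≥ 3).
Computing the lower-tail complement: 1 − 13312/15625 = 2313/15625.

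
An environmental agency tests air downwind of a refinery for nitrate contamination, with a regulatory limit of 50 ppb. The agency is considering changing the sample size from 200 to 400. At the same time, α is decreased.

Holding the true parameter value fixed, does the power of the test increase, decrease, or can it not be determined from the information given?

The first change alone would make β decrease; the second alone would make β increase. Which effect dominates depends on the magnitudes, which are not given.
Since power = 1 − β, the effect on power is likewise indeterminate.

Cannot be determined from the information given.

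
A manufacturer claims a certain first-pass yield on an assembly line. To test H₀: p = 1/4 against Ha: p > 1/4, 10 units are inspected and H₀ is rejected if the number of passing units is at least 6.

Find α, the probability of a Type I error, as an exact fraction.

α = P(reject H₀ | H₀ true) = P(K ≥ 6 | p = 1/4), with K ~ Binomial(10, 1/4).
P(K ≥ 6) = Σ_{j=6}^{10} C(10,j)·(1/4)^j·(3/4)^{10-j} = 10343/524288.

10343/524288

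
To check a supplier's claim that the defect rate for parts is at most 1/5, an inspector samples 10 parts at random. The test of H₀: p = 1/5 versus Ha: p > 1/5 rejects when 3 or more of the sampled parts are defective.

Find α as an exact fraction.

3146489/9765625

Under H₀, S ~ Binomial(10, 1/5); the Type I error rate is P(S ≥ 3).
Via the complement, α = 1 − Σ_{j=0}^{2} C(10,j)(1/5)^j(4/5)^{10-j} = 3146489/9765625.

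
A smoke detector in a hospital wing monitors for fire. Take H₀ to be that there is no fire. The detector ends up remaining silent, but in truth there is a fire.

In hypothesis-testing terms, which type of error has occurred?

Type II error

'Remaining silent' corresponds to failing to reject H₀.
H₀ was not rejected but H₀ is false — a Type II error (false negative).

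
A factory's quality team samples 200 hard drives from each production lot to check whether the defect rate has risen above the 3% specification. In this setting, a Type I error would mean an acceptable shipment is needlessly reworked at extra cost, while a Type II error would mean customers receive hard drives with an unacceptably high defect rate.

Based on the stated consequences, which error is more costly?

The Type II consequence (customers receive hard drives with an unacceptably high defect rate) is more severe than the Type I consequence (an acceptable shipment is needlessly reworked at extra cost).

Type II error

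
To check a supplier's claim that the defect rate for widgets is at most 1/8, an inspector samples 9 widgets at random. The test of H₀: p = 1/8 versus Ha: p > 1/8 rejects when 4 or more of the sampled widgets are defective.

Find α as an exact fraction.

76589/4194304

The significance level is the probability, assuming p = 1/8, of seeing 4 or more defectives in 9 draws.
α = 1 − P(X ≤ 3) = 1 − 4117715/4194304 = 76589/4194304.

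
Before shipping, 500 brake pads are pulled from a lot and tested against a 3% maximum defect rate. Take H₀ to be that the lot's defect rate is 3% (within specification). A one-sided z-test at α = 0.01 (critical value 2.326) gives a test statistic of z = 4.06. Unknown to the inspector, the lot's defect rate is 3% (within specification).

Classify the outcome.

Since z = 4.06 > z* = 2.326, H₀ is rejected.
H₀ is true (actually the lot's defect rate is 3% (within specification)).
Rejecting a true H₀ is a Type I error.

Type I error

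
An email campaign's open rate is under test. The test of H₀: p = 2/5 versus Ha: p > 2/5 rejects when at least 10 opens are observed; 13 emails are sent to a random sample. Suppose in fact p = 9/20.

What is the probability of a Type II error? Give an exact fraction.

501584974994213/512000000000000

Under the alternative p = 9/20, K ~ Binomial(13, 9/20); β is the probability the test does not reject, P(K < 10).
Equivalently, β = 1 − P(K ≥ 10) = 501584974994213/512000000000000.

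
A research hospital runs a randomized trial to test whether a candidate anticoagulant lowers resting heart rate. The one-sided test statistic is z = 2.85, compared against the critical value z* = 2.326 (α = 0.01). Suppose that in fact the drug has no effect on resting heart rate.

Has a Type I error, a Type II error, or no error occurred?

Type I error

The conventional null hypothesis is that the drug has no effect on resting heart rate.
Since z = 2.85 > z* = 2.326, H₀ is rejected.
H₀ is true (actually the drug has no effect on resting heart rate).
Rejecting a true H₀ is a Type I error.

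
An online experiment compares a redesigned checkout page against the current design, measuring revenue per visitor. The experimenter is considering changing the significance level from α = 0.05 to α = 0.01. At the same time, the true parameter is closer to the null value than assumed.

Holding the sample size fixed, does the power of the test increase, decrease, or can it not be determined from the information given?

It decreases.

Lowering α raises the bar for rejection; under Ha, the test now fails to reject on outcomes it previously would have rejected. When the true parameter is near the null value, the test has a harder time distinguishing Ha from H₀. Both changes push β in the same direction.
Since power = 1 − β and β increases, power decreases.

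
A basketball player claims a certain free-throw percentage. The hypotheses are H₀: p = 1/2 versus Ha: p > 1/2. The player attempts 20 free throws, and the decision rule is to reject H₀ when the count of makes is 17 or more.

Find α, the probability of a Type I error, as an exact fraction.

The Type I error probability is α = P(X ≥ 17) computed under H₀, where X ~ Binomial(20, 1/2).
Summing the upper tail: (1140 + 190 + 20 + 1) / 2^20 = 1351/1048576.

1351/1048576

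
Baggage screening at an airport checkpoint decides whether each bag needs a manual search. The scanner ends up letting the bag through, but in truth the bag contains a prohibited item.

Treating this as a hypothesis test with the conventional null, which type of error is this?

Type II error

The null hypothesis here is that the bag contains no prohibited items.
'Letting the bag through' corresponds to failing to reject H₀.
H₀ was not rejected but H₀ is false — a Type II error (false negative).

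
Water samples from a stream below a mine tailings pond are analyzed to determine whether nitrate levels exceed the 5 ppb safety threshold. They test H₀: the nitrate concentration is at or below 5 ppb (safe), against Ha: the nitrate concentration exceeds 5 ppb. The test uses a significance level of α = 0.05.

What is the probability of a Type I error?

0.05

The significance level α is, by definition, the probability of a Type I error — P(reject H₀ | H₀ true).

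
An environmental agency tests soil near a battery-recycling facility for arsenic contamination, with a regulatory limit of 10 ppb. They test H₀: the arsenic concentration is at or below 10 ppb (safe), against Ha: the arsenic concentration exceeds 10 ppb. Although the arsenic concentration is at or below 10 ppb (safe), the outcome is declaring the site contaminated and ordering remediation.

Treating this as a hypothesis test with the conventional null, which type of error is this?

Type I error

'Declaring the site contaminated and ordering remediation' corresponds to rejecting H₀.
H₀ was rejected but H₀ is true — a Type I error (false positive).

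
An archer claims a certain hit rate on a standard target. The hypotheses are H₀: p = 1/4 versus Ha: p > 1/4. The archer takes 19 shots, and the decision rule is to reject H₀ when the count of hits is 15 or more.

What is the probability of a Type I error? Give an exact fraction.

85429/68719476736

α = P(reject H₀ | H₀ true) = P(X ≥ 15 | p = 1/4), with X ~ Binomial(19, 1/4).
Adding the binomial terms for j = 15 through 19 with p = 1/4 yields 85429/68719476736.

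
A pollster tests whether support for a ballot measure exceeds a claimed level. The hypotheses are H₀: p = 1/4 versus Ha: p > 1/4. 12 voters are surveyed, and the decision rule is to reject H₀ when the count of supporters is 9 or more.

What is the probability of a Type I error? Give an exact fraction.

6571/16777216

α = P(reject H₀ | H₀ true) = P(Y ≥ 9 | p = 1/4), with Y ~ Binomial(12, 1/4).
Adding the binomial terms for j = 9 through 12 with p = 1/4 yields 6571/16777216.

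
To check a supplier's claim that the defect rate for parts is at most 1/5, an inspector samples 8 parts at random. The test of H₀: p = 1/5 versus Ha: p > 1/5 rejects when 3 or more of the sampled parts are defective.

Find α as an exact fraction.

Under H₀, S ~ Binomial(8, 1/5); the Type I error rate is P(S ≥ 3).
Computing the lower-tail complement: 1 − 311296/390625 = 79329/390625.

79329/390625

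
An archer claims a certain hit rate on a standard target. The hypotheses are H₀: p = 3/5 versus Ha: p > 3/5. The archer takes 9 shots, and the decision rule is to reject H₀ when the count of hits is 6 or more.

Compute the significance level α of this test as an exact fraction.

942597/1953125

The Type I error probability is α = P(X ≥ 6) computed under H₀, where X ~ Binomial(9, 3/5).
Summing C(9,j)(3/5)^j(2/5)^{9−j} for j = 6,…,9 gives 942597/1953125.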